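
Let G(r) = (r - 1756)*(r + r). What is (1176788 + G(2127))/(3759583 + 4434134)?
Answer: 2755022/8193717 ≈ 0.33624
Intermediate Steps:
G(r) = 2*r*(-1756 + r) (G(r) = (-1756 + r)*(2*r) = 2*r*(-1756 + r))
(1176788 + G(2127))/(3759583 + 4434134) = (1176788 + 2*2127*(-1756 + 2127))/(3759583 + 4434134) = (1176788 + 2*2127*371)/8193717 = (1176788 + 1578234)*(1/8193717) = 2755022*(1/8193717) = 2755022/8193717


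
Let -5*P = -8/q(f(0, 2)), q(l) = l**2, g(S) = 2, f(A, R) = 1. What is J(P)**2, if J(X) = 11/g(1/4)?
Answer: 121/4 ≈ 30.250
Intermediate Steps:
P = 8/5 (P = -(-8)/(5*(1**2)) = -(-8)/(5*1) = -(-8)/5 = -1/5*(-8) = 8/5 ≈ 1.6000)
J(X) = 11/2
J(P)**2 = (11/2)**2 = 121/4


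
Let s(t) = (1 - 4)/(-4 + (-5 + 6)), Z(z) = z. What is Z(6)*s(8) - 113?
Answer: -107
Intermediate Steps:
s(t) = 1 (s(t) = -3/(-4 + 1) = -3/(-3) = -3*(-⅓) = 1)
Z(6)*s(8) - 113 = 6*1 - 113 = 6 - 113 = -107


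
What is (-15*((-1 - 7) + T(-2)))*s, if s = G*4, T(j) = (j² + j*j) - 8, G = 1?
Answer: 480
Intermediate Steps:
T(j) = -8 + 2*j² (T(j) = (j² + j²) - 8 = 2*j² - 8 = -8 + 2*j²)
s = 4 (s = 1*4 = 4)
(-15*((-1 - 7) + T(-2)))*s = -15*((-1 - 7) + (-8 + 2*(-2)²))*4 = -15*(-8 + (-8 + 2*4))*4 = -15*(-8 + (-8 + 8))*4 = -15*(-8 + 0)*4 = -15*(-8)*4 = 120*4 = 480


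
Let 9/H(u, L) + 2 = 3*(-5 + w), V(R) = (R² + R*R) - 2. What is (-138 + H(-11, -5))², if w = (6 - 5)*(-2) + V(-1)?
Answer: 10131489/529 ≈ 19152.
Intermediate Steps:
V(R) = -2 + 2*R² (V(R) = (R² + R²) - 2 = 2*R² - 2 = -2 + 2*R²)
w = -2 (w = (6 - 5)*(-2) + (-2 + 2*(-1)²) = 1*(-2) + (-2 + 2*1) = -2 + (-2 + 2) = -2 + 0 = -2)
H(u, L) = -9/23 (H(u, L) = 9/(-2 + 3*(-5 - 2)) = 9/(-2 + 3*(-7)) = 9/(-2 - 21) = 9/(-23) = 9*(-1/23) = -9/23)
(-138 + H(-11, -5))² = (-138 - 9/23)² = (-3183/23)² = 10131489/529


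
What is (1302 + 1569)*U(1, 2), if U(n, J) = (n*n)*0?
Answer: 0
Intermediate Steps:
U(n, J) = 0 (U(n, J) = n²*0 = 0)
(1302 + 1569)*U(1, 2) = (1302 + 1569)*0 = 2871*0 = 0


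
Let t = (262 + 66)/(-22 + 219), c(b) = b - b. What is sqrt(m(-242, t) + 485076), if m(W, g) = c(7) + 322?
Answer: sqrt(485398) ≈ 696.71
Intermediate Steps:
c(b) = 0
t = 328/197 ≈ 1.6650
m(W, g) = 322 (m(W, g) = 0 + 322 = 322)
sqrt(m(-242, t) + 485076) = sqrt(322 + 485076) = sqrt(485398)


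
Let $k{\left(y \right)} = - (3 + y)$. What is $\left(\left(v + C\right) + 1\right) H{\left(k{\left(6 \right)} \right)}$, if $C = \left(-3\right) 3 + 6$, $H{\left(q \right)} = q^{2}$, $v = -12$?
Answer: $-1134$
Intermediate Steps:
$k{\left(y \right)} = -3 - y$
$C = -3$ ($C = -9 + 6 = -3$)
$\left(\left(v + C\right) + 1\right) H{\left(k{\left(6 \right)} \right)} = \left(\left(-12 - 3\right) + 1\right) \left(-3 - 6\right)^{2} = \left(-15 + 1\right) \left(-3 - 6\right)^{2} = - 14 \left(-9\right)^{2} = \left(-14\right) 81 = -1134$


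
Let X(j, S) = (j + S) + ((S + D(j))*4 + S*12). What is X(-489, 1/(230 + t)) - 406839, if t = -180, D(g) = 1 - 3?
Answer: -20366783/50 ≈ -4.0734e+5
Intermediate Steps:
D(g) = -2
X(j, S) = -8 + j + 17*S (X(j, S) = (j + S) + ((S - 2)*4 + S*12) = (S + j) + ((-2 + S)*4 + 12*S) = (S + j) + ((-8 + 4*S) + 12*S) = (S + j) + (-8 + 16*S) = -8 + j + 17*S)
X(-489, 1/(230 + t)) - 406839 = (-8 - 489 + 17/(230 - 180)) - 406839 = (-8 - 489 + 17/50) - 406839 = -24833/50 - 406839 = -20366783/50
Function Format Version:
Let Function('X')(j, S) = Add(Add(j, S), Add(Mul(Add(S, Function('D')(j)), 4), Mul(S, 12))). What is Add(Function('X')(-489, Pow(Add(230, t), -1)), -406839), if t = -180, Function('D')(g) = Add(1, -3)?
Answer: Rational(-20366783, 50) ≈ -4.0734e+5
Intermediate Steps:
Function('D')(g) = -2
Function('X')(j, S) = Add(-8, j, Mul(17, S)) (Function('X')(j, S) = Add(Add(j, S), Add(Mul(Add(S, -2), 4), Mul(S, 12))) = Add(Add(S, j), Add(Mul(Add(-2, S), 4), Mul(12, S))) = Add(Add(S, j), Add(Add(-8, Mul(4, S)), Mul(12, S))) = Add(Add(S, j), Add(-8, Mul(16, S))) = Add(-8, j, Mul(17, S)))
Add(Function('X')(-489, Pow(Add(230, t), -1)), -406839) = Add(Add(-8, -489, Mul(17, Pow(Add(230, -180), -1))), -406839) = Add(Add(-8, -489, Mul(17, Pow(50, -1))), -406839) = Add(Add(-8, -489, Mul(17, Rational(1, 50))), -406839) = Add(Add(-8, -489, Rational(17, 50)), -406839) = Add(Rational(-24833, 50), -406839) = Rational(-20366783, 50)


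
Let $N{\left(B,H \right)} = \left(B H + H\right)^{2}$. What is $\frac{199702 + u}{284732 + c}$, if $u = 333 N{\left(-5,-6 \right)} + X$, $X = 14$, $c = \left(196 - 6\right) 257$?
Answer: $\frac{195762}{166781} \approx 1.1738$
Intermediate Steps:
$c = 48830$ ($c = 190 \cdot 257 = 48830$)
$N{\left(B,H \right)} = \left(H + B H\right)^{2}$
$u = 191822$ ($u = 333 \left(-6\right)^{2} \left(1 - 5\right)^{2} + 14 = 333 \cdot 36 \left(-4\right)^{2} + 14 = 333 \cdot 36 \cdot 16 + 14 = 333 \cdot 576 + 14 = 191808 + 14 = 191822$)
$\frac{199702 + u}{284732 + c} = \frac{199702 + 191822}{284732 + 48830} = \frac{391524}{333562} = 391524 \cdot \frac{1}{333562} = \frac{195762}{166781}$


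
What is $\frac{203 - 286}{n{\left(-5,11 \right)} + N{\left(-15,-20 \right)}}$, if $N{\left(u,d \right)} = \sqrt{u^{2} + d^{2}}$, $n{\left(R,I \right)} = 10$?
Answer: $- \frac{83}{35} \approx -2.3714$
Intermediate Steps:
$N{\left(u,d \right)} = \sqrt{d^{2} + u^{2}}$
$\frac{203 - 286}{n{\left(-5,11 \right)} + N{\left(-15,-20 \right)}} = \frac{203 - 286}{10 + \sqrt{\left(-20\right)^{2} + \left(-15\right)^{2}}} = - \frac{83}{10 + \sqrt{400 + 225}} = - \frac{83}{10 + \sqrt{625}} = - \frac{83}{10 + 25} = - \frac{83}{35}$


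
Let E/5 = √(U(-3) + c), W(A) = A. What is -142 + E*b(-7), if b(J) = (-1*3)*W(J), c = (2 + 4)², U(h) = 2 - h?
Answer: -142 + 105*√41 ≈ 530.33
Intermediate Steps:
c = 36 (c = 6² = 36)
b(J) = -3*J (b(J) = (-1*3)*J = -3*J)
E = 5*√41 (E = 5*√((2 - 1*(-3)) + 36) = 5*√((2 + 3) + 36) = 5*√(5 + 36) = 5*√41 ≈ 32.016)
-142 + E*b(-7) = -142 + (5*√41)*(-3*(-7)) = -142 + (5*√41)*21 = -142 + 105*√41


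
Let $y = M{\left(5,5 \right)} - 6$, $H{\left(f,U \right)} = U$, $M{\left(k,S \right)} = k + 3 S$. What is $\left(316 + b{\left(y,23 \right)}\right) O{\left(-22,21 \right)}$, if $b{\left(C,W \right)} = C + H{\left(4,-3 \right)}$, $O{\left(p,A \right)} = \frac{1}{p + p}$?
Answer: $- \frac{327}{44} \approx -7.4318$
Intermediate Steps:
$O{\left(p,A \right)} = \frac{1}{2 p}$
$y = 14$ ($y = \left(5 + 3 \cdot 5\right) - 6 = \left(5 + 15\right) - 6 = 20 - 6 = 14$)
$b{\left(C,W \right)} = -3 + C$ ($b{\left(C,W \right)} = C - 3 = -3 + C$)
$\left(316 + b{\left(y,23 \right)}\right) O{\left(-22,21 \right)} = \left(316 + \left(-3 + 14\right)\right) \frac{1}{2 \left(-22\right)} = \left(316 + 11\right) \frac{1}{2} \left(- \frac{1}{22}\right) = 327 \left(- \frac{1}{44}\right) = - \frac{327}{44}$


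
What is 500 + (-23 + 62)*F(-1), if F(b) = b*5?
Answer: 305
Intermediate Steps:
F(b) = 5*b
500 + (-23 + 62)*F(-1) = 500 + (-23 + 62)*(5*(-1)) = 500 + 39*(-5) = 500 - 195 = 305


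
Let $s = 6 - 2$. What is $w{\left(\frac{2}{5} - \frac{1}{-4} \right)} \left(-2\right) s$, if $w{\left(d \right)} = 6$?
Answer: $-48$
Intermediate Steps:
$s = 4$
$w{\left(\frac{2}{5} - \frac{1}{-4} \right)} \left(-2\right) s = 6 \left(-2\right) 4 = \left(-12\right) 4 = -48$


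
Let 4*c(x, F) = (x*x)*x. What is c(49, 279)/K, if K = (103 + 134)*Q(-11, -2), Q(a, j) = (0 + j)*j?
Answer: 117649/3792 ≈ 31.026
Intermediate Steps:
Q(a, j) = j² (Q(a, j) = j*j = j²)
c(x, F) = x³/4 (c(x, F) = ((x*x)*x)/4 = (x²*x)/4 = x³/4)
K = 948 (K = (103 + 134)*(-2)² = 237*4 = 948)
c(49, 279)/K = ((¼)*49³)/948 = ((¼)*117649)*(1/948) = (117649/4)*(1/948) = 117649/3792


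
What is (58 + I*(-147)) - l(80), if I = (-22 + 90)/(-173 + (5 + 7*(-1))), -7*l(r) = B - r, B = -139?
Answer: 14671/175 ≈ 83.834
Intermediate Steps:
l(r) = 139/7 + r/7 (l(r) = -(-139 - r)/7 = 139/7 + r/7)
I = -68/175 (I = 68/(-173 + (5 - 7)) = 68/(-173 - 2) = 68/(-175) = 68*(-1/175) = -68/175 ≈ -0.38857)
(58 + I*(-147)) - l(80) = (58 - 68/175*(-147)) - (139/7 + (1/7)*80) = (58 + 1428/25) - (139/7 + 80/7) = 2878/25 - 1*219/7 = 2878/25 - 219/7 = 14671/175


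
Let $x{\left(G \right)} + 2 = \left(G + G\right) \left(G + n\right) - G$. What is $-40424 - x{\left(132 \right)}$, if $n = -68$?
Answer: $-57186$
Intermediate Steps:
$x{\left(G \right)} = -2 - G + 2 G \left(-68 + G\right)$ ($x{\left(G \right)} = -2 - \left(G - \left(G + G\right) \left(G - 68\right)\right) = -2 - \left(G - 2 G \left(-68 + G\right)\right) = -2 + \left(2 G \left(-68 + G\right) - G\right) = -2 + \left(- G + 2 G \left(-68 + G\right)\right) = -2 - G + 2 G \left(-68 + G\right)$)
$-40424 - x{\left(132 \right)} = -40424 - \left(-2 - 18084 + 2 \cdot 132^{2}\right) = -40424 - \left(-2 - 18084 + 2 \cdot 17424\right) = -40424 - \left(-2 - 18084 + 34848\right) = -40424 - 16762 = -57186$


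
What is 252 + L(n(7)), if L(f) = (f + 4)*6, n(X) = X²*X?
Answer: 2334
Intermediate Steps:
n(X) = X³
L(f) = 24 + 6*f (L(f) = (4 + f)*6 = 24 + 6*f)
252 + L(n(7)) = 252 + (24 + 6*7³) = 252 + (24 + 6*343) = 252 + (24 + 2058) = 252 + 2082 = 2334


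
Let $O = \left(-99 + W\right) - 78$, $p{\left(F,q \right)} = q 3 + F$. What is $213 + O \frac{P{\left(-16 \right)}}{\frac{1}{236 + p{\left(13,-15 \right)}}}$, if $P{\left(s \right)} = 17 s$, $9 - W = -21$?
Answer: $8156949$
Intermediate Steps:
$W = 30$ ($W = 9 - -21 = 9 + 21 = 30$)
$p{\left(F,q \right)} = F + 3 q$ ($p{\left(F,q \right)} = 3 q + F = F + 3 q$)
$O = -147$ ($O = \left(-99 + 30\right) - 78 = -69 - 78 = -147$)
$213 + O \frac{P{\left(-16 \right)}}{\frac{1}{236 + p{\left(13,-15 \right)}}} = 213 - 147 \frac{17 \left(-16\right)}{\frac{1}{236 + \left(13 + 3 \left(-15\right)\right)}} = 213 - 147 \left(- \frac{272}{\frac{1}{236 + \left(13 - 45\right)}}\right) = 213 - 147 \left(- \frac{272}{\frac{1}{236 - 32}}\right) = 213 - 147 \left(- \frac{272}{\frac{1}{204}}\right) = 213 - 147 \left(- 272 \frac{1}{\frac{1}{204}}\right) = 213 - 147 \left(\left(-272\right) 204\right) = 213 - -8156736 = 213 + 8156736 = 8156949$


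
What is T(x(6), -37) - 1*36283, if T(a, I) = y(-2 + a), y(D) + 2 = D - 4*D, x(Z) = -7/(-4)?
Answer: -145137/4 ≈ -36284.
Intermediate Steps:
x(Z) = 7/4 (x(Z) = -7*(-1/4) = 7/4)
y(D) = -2 - 3*D (y(D) = -2 + (D - 4*D) = -2 - 3*D)
T(a, I) = 4 - 3*a (T(a, I) = -2 - 3*(-2 + a) = -2 + (6 - 3*a) = 4 - 3*a)
T(x(6), -37) - 1*36283 = (4 - 3*7/4) - 1*36283 = (4 - 21/4) - 36283 = -5/4 - 36283 = -145137/4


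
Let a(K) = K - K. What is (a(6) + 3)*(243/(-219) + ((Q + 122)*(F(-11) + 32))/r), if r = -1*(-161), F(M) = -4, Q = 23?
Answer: 121431/1679 ≈ 72.323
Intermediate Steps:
a(K) = 0
r = 161
(a(6) + 3)*(243/(-219) + ((Q + 122)*(F(-11) + 32))/r) = (0 + 3)*(243/(-219) + ((23 + 122)*(-4 + 32))/161) = 3*(243*(-1/219) + (145*28)*(1/161)) = 3*(-81/73 + 4060*(1/161)) = 3*(-81/73 + 580/23) = 3*(40477/1679) = 121431/1679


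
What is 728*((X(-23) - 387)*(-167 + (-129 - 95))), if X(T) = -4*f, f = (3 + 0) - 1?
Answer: 112435960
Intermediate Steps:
f = 2 (f = 3 - 1 = 2)
X(T) = -8 (X(T) = -4*2 = -8)
728*((X(-23) - 387)*(-167 + (-129 - 95))) = 728*((-8 - 387)*(-167 + (-129 - 95))) = 728*(-395*(-167 - 224)) = 728*(-395*(-391)) = 728*154445 = 112435960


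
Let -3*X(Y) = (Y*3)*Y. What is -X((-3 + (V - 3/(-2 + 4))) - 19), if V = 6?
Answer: 1225/4 ≈ 306.25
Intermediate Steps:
X(Y) = -Y² (X(Y) = -Y*3*Y/3 = -3*Y*Y/3 = -Y²)
-X((-3 + (V - 3/(-2 + 4))) - 19) = -(-1)*((-3 + (6 - 3/(-2 + 4))) - 19)² = -(-1)*((-3 + (6 - 3/2)) - 19)² = -(-1)*((-3 + 9/2) - 19)² = -(-1)*(3/2 - 19)² = -(-1)*(-35/2)² = -(-1)*1225/4 = -1*(-1225/4) = 1225/4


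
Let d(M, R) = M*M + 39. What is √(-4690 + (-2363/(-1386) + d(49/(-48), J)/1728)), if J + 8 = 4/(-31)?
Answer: I*√332002772866149/266112 ≈ 68.471*I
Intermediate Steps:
J = -252/31 (J = -8 + 4/(-31) = -8 + 4*(-1/31) = -8 - 4/31 = -252/31 ≈ -8.1290)
d(M, R) = 39 + M² (d(M, R) = M² + 39 = 39 + M²)
√(-4690 + (-2363/(-1386) + d(49/(-48), J)/1728)) = √(-4690 + (-2363/(-1386) + (39 + (49/(-48))²)/1728)) = √(-4690 + (-2363*(-1/1386) + (39 + (49*(-1/48))²)*(1/1728))) = √(-4690 + (2363/1386 + (39 + (-49/48)²)*(1/1728))) = √(-4690 + (2363/1386 + (39 + 2401/2304)*(1/1728))) = √(-4690 + (2363/1386 + (92257/2304)*(1/1728))) = √(-4690 + (2363/1386 + 92257/3981312)) = √(-4690 + 529761581/306561024) = √(-1437241440979/306561024) = I*√332002772866149/266112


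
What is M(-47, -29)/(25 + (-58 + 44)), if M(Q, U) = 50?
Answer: 50/11 ≈ 4.5455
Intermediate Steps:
M(-47, -29)/(25 + (-58 + 44)) = 50/(25 + (-58 + 44)) = 50/(25 - 14) = 50/11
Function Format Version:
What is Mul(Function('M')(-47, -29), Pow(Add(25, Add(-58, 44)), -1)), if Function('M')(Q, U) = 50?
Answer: Rational(50, 11) ≈ 4.5455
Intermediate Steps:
Mul(Function('M')(-47, -29), Pow(Add(25, Add(-58, 44)), -1)) = Mul(50, Pow(Add(25, Add(-58, 44)), -1)) = Mul(50, Pow(Add(25, -14), -1)) = Mul(50, Pow(11, -1)) = Mul(50, Rational(1, 11)) = Rational(50, 11)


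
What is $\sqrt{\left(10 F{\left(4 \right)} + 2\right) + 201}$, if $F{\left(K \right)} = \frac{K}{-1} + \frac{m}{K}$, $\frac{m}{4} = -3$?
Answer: $\sqrt{133} \approx 11.533$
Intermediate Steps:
$m = -12$ ($m = 4 \left(-3\right) = -12$)
$F{\left(K \right)} = - K - \frac{12}{K}$ ($F{\left(K \right)} = \frac{K}{-1} - \frac{12}{K} = K \left(-1\right) - \frac{12}{K} = - K - \frac{12}{K}$)
$\sqrt{\left(10 F{\left(4 \right)} + 2\right) + 201} = \sqrt{\left(10 \left(\left(-1\right) 4 - \frac{12}{4}\right) + 2\right) + 201} = \sqrt{\left(10 \left(-4 - 3\right) + 2\right) + 201} = \sqrt{\left(10 \left(-7\right) + 2\right) + 201} = \sqrt{\left(-70 + 2\right) + 201} = \sqrt{-68 + 201} = \sqrt{133}$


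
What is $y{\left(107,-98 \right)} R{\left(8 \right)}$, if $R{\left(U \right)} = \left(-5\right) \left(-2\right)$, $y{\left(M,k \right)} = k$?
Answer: $-980$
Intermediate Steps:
$R{\left(U \right)} = 10$
$y{\left(107,-98 \right)} R{\left(8 \right)} = \left(-98\right) 10 = -980$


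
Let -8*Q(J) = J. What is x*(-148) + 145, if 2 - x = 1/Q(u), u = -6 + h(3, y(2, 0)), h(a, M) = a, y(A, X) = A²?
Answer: 731/3 ≈ 243.67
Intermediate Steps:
u = -3 (u = -6 + 3 = -3)
Q(J) = -J/8
x = -⅔ (x = 2 - 1/((-⅛*(-3))) = 2 - 1/3/8 = 2 - 1*8/3 = 2 - 8/3 = -⅔ ≈ -0.66667)
x*(-148) + 145 = -⅔*(-148) + 145 = 296/3 + 145 = 731/3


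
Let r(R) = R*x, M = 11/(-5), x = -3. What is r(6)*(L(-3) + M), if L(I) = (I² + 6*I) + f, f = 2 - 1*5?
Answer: 1278/5 ≈ 255.60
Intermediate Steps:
M = -11/5 (M = 11*(-⅕) = -11/5 ≈ -2.2000)
f = -3 (f = 2 - 5 = -3)
L(I) = -3 + I² + 6*I (L(I) = (I² + 6*I) - 3 = -3 + I² + 6*I)
r(R) = -3*R (r(R) = R*(-3) = -3*R)
r(6)*(L(-3) + M) = (-3*6)*((-3 + (-3)² + 6*(-3)) - 11/5) = -18*((-3 + 9 - 18) - 11/5) = -18*(-12 - 11/5) = -18*(-71/5) = 1278/5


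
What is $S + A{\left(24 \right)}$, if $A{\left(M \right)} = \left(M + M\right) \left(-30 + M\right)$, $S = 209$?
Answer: $-79$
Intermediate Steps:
$A{\left(M \right)} = 2 M \left(-30 + M\right)$
$S + A{\left(24 \right)} = 209 + 2 \cdot 24 \left(-30 + 24\right) = 209 + 2 \cdot 24 \left(-6\right) = 209 - 288 = -79$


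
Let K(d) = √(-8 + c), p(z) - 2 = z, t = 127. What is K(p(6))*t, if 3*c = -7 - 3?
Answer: 127*I*√102/3 ≈ 427.55*I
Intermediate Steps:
c = -10/3 (c = (-7 - 3)/3 = (⅓)*(-10) = -10/3 ≈ -3.3333)
p(z) = 2 + z
K(d) = I*√102/3 (K(d) = √(-8 - 10/3) = √(-34/3) = I*√102/3)
K(p(6))*t = (I*√102/3)*127 = 127*I*√102/3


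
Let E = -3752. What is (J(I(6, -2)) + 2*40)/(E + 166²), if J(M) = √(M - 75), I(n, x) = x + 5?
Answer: 20/5951 + 3*I*√2/11902 ≈ 0.0033608 + 0.00035646*I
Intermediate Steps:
I(n, x) = 5 + x
J(M) = √(-75 + M)
(J(I(6, -2)) + 2*40)/(E + 166²) = (√(-75 + (5 - 2)) + 2*40)/(-3752 + 166²) = (√(-75 + 3) + 80)/(-3752 + 27556) = (√(-72) + 80)/23804 = (6*I*√2 + 80)*(1/23804) = (80 + 6*I*√2)*(1/23804) = 20/5951 + 3*I*√2/11902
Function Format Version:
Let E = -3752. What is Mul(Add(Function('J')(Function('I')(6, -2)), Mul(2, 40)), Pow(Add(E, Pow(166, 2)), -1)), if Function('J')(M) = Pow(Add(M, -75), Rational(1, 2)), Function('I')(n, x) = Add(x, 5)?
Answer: Add(Rational(20, 5951), Mul(Rational(3, 11902), I, Pow(2, Rational(1, 2)))) ≈ Add(0.0033608, Mul(0.00035646, I))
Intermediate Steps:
Function('I')(n, x) = Add(5, x)
Function('J')(M) = Pow(Add(-75, M), Rational(1, 2))
Mul(Add(Function('J')(Function('I')(6, -2)), Mul(2, 40)), Pow(Add(E, Pow(166, 2)), -1)) = Mul(Add(Pow(Add(-75, Add(5, -2)), Rational(1, 2)), Mul(2, 40)), Pow(Add(-3752, Pow(166, 2)), -1)) = Mul(Add(Pow(Add(-75, 3), Rational(1, 2)), 80), Pow(Add(-3752, 27556), -1)) = Mul(Add(Pow(-72, Rational(1, 2)), 80), Pow(23804, -1)) = Mul(Add(Mul(6, I, Pow(2, Rational(1, 2))), 80), Rational(1, 23804)) = Mul(Add(80, Mul(6, I, Pow(2, Rational(1, 2)))), Rational(1, 23804)) = Add(Rational(20, 5951), Mul(Rational(3, 11902), I, Pow(2, Rational(1, 2))))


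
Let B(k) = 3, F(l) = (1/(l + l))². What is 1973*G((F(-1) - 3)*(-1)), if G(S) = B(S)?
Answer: 5919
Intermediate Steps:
F(l) = 1/(4*l²) (F(l) = (1/(2*l))² = 1/(4*l²))
G(S) = 3
1973*G((F(-1) - 3)*(-1)) = 1973*3 = 5919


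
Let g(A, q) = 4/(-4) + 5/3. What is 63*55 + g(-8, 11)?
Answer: 10397/3 ≈ 3465.7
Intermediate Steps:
g(A, q) = ⅔ (g(A, q) = 4*(-¼) + 5*(⅓) = -1 + 5/3 = ⅔)
63*55 + g(-8, 11) = 63*55 + ⅔ = 3465 + ⅔ = 10397/3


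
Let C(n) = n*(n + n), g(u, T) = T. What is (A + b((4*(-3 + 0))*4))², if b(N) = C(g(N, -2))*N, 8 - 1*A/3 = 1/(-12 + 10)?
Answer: 514089/4 ≈ 1.2852e+5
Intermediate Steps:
A = 51/2 (A = 24 - 3/(-12 + 10) = 24 - 3/(-2) = 24 - 3*(-½) = 24 + 3/2 = 51/2 ≈ 25.500)
C(n) = 2*n² (C(n) = n*(2*n) = 2*n²)
b(N) = 8*N (b(N) = (2*(-2)²)*N = (2*4)*N = 8*N)
(A + b((4*(-3 + 0))*4))² = (51/2 + 8*((4*(-3 + 0))*4))² = (51/2 + 8*((4*(-3))*4))² = (51/2 + 8*(-12*4))² = (51/2 + 8*(-48))² = (51/2 - 384)² = (-717/2)² = 514089/4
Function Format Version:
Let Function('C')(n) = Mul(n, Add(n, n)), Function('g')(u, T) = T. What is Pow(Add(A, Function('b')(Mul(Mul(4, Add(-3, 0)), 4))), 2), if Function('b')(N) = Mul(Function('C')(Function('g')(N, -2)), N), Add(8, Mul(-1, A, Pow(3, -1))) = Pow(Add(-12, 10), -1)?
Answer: Rational(514089, 4) ≈ 1.2852e+5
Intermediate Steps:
A = Rational(51, 2) (A = Add(24, Mul(-3, Pow(Add(-12, 10), -1))) = Add(24, Mul(-3, Pow(-2, -1))) = Add(24, Mul(-3, Rational(-1, 2))) = Add(24, Rational(3, 2)) = Rational(51, 2) ≈ 25.500)
Function('C')(n) = Mul(2, Pow(n, 2)) (Function('C')(n) = Mul(n, Mul(2, n)) = Mul(2, Pow(n, 2)))
Function('b')(N) = Mul(8, N) (Function('b')(N) = Mul(Mul(2, Pow(-2, 2)), N) = Mul(Mul(2, 4), N) = Mul(8, N))
Pow(Add(A, Function('b')(Mul(Mul(4, Add(-3, 0)), 4))), 2) = Pow(Add(Rational(51, 2), Mul(8, Mul(Mul(4, Add(-3, 0)), 4))), 2) = Pow(Add(Rational(51, 2), Mul(8, Mul(Mul(4, -3), 4))), 2) = Pow(Add(Rational(51, 2), Mul(8, Mul(-12, 4))), 2) = Pow(Add(Rational(51, 2), Mul(8, -48)), 2) = Pow(Add(Rational(51, 2), -384), 2) = Pow(Rational(-717, 2), 2) = Rational(514089, 4)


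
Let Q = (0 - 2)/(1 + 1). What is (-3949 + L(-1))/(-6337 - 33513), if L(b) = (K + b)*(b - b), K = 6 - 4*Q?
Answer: 3949/39850 ≈ 0.099097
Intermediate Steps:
Q = -1 (Q = -2/2 = -2*1/2 = -1)
K = 10 (K = 6 - 4*(-1) = 6 + 4 = 10)
L(b) = 0 (L(b) = (10 + b)*(b - b) = (10 + b)*0 = 0)
(-3949 + L(-1))/(-6337 - 33513) = (-3949 + 0)/(-6337 - 33513) = -3949/(-39850) = -3949*(-1/39850) = 3949/39850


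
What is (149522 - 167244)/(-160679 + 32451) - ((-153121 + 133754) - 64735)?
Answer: 5392124489/64114 ≈ 84102.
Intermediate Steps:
(149522 - 167244)/(-160679 + 32451) - ((-153121 + 133754) - 64735) = -17722/(-128228) - (-19367 - 64735) = -17722*(-1/128228) - 1*(-84102) = 8861/64114 + 84102 = 5392124489/64114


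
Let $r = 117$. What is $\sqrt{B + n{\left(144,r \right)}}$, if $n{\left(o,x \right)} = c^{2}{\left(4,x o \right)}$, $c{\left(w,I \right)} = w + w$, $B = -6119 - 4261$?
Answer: $2 i \sqrt{2579} \approx 101.57 i$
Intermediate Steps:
$B = -10380$ ($B = -6119 - 4261 = -10380$)
$c{\left(w,I \right)} = 2 w$
$n{\left(o,x \right)} = 64$ ($n{\left(o,x \right)} = \left(2 \cdot 4\right)^{2} = 8^{2} = 64$)
$\sqrt{B + n{\left(144,r \right)}} = \sqrt{-10380 + 64} = \sqrt{-10316} = 2 i \sqrt{2579}$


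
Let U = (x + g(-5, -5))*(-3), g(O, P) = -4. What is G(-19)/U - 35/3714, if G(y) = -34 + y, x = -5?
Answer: -65929/33426 ≈ -1.9724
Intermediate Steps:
U = 27 (U = (-5 - 4)*(-3) = -9*(-3) = 27)
G(-19)/U - 35/3714 = (-34 - 19)/27 - 35/3714 = -53*1/27 - 35*1/3714 = -53/27 - 35/3714 = -65929/33426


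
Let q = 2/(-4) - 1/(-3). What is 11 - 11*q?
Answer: 77/6 ≈ 12.833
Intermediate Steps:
q = -⅙ (q = 2*(-¼) - 1*(-⅓) = -½ + ⅓ = -⅙ ≈ -0.16667)
11 - 11*q = 11 - 11*(-⅙) = 11 + 11/6 = 77/6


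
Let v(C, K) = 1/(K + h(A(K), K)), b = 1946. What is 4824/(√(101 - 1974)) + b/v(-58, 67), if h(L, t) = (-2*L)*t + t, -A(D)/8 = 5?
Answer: 10691324 - 4824*I*√1873/1873 ≈ 1.0691e+7 - 111.46*I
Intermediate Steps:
A(D) = -40 (A(D) = -8*5 = -40)
h(L, t) = t - 2*L*t (h(L, t) = -2*L*t + t = t - 2*L*t)
v(C, K) = 1/(82*K) (v(C, K) = 1/(K + K*(1 - 2*(-40))) = 1/(K + K*(1 + 80)) = 1/(K + K*81) = 1/(K + 81*K) = 1/(82*K))
4824/(√(101 - 1974)) + b/v(-58, 67) = 4824/(√(101 - 1974)) + 1946/(((1/82)/67)) = 4824/(√(-1873)) + 1946/(((1/82)*(1/67))) = 4824/((I*√1873)) + 1946/(1/5494) = 4824*(-I*√1873/1873) + 1946*5494 = -4824*I*√1873/1873 + 10691324 = 10691324 - 4824*I*√1873/1873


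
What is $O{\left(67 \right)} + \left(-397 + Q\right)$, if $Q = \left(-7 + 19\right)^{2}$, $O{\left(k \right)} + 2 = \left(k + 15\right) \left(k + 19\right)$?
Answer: $6797$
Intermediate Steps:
$O{\left(k \right)} = -2 + \left(15 + k\right) \left(19 + k\right)$ ($O{\left(k \right)} = -2 + \left(k + 15\right) \left(k + 19\right) = -2 + \left(15 + k\right) \left(19 + k\right)$)
$Q = 144$ ($Q = 12^{2} = 144$)
$O{\left(67 \right)} + \left(-397 + Q\right) = \left(283 + 67^{2} + 34 \cdot 67\right) + \left(-397 + 144\right) = \left(283 + 4489 + 2278\right) - 253 = 7050 - 253 = 6797$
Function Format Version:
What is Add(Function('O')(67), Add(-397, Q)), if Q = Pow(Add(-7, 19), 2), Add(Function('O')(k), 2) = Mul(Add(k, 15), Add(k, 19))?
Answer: 6797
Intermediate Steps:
Function('O')(k) = Add(-2, Mul(Add(15, k), Add(19, k))) (Function('O')(k) = Add(-2, Mul(Add(k, 15), Add(k, 19))) = Add(-2, Mul(Add(15, k), Add(19, k))))
Q = 144 (Q = Pow(12, 2) = 144)
Add(Function('O')(67), Add(-397, Q)) = Add(Add(283, Pow(67, 2), Mul(34, 67)), Add(-397, 144)) = Add(Add(283, 4489, 2278), -253) = Add(7050, -253) = 6797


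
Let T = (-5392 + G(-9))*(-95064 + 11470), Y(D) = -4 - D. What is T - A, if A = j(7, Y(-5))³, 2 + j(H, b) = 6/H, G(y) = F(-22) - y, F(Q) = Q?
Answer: 154976171022/343 ≈ 4.5183e+8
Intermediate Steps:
G(y) = -22 - y
j(H, b) = -2 + 6/H
A = -512/343 (A = (-2 + 6/7)³ = (-8/7)³ = -512/343 ≈ -1.4927)
T = 451825570 (T = (-5392 + (-22 - 1*(-9)))*(-95064 + 11470) = (-5392 + (-22 + 9))*(-83594) = (-5392 - 13)*(-83594) = -5405*(-83594) = 451825570)
T - A = 451825570 - 1*(-512/343) = 451825570 + 512/343 = 154976171022/343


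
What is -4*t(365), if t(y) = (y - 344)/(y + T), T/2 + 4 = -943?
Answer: 84/1529 ≈ 0.054938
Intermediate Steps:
T = -1894 (T = -8 + 2*(-943) = -8 - 1886 = -1894)
t(y) = (-344 + y)/(-1894 + y) (t(y) = (y - 344)/(y - 1894) = (-344 + y)/(-1894 + y))
-4*t(365) = -4*(-344 + 365)/(-1894 + 365) = -4*21/(-1529) = -(-4)*21/1529 = -4*(-21/1529) = 84/1529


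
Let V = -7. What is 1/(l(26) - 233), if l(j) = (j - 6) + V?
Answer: -1/220 ≈ -0.0045455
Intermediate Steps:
l(j) = -13 + j (l(j) = (j - 6) - 7 = (-6 + j) - 7 = -13 + j)
1/(l(26) - 233) = 1/((-13 + 26) - 233) = 1/(13 - 233) = 1/(-220) = -1/220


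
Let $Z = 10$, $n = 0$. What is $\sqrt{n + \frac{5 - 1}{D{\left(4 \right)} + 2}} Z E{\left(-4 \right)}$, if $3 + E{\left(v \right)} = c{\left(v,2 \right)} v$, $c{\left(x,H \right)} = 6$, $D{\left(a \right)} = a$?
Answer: $- 90 \sqrt{6} \approx -220.45$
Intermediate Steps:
$E{\left(v \right)} = -3 + 6 v$
$\sqrt{n + \frac{5 - 1}{D{\left(4 \right)} + 2}} Z E{\left(-4 \right)} = \sqrt{0 + \frac{5 - 1}{4 + 2}} \cdot 10 \left(-3 + 6 \left(-4\right)\right) = \sqrt{0 + \frac{4}{6}} \cdot 10 \left(-3 - 24\right) = \sqrt{0 + 4 \cdot \frac{1}{6}} \cdot 10 \left(-27\right) = \sqrt{0 + \frac{2}{3}} \cdot 10 \left(-27\right) = \sqrt{\frac{2}{3}} \cdot 10 \left(-27\right) = \frac{\sqrt{6}}{3} \cdot 10 \left(-27\right) = \frac{10 \sqrt{6}}{3} \left(-27\right) = - 90 \sqrt{6}$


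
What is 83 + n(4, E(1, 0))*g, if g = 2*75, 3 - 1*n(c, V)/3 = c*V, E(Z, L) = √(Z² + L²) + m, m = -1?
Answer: 1433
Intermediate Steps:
E(Z, L) = -1 + √(L² + Z²) (E(Z, L) = √(Z² + L²) - 1 = √(L² + Z²) - 1 = -1 + √(L² + Z²))
n(c, V) = 9 - 3*V*c (n(c, V) = 9 - 3*c*V = 9 - 3*V*c)
g = 150
83 + n(4, E(1, 0))*g = 83 + (9 - 3*(-1 + √(0² + 1²))*4)*150 = 83 + (9 - 3*(-1 + √(0 + 1))*4)*150 = 83 + (9 - 3*(-1 + √1)*4)*150 = 83 + (9 - 3*(-1 + 1)*4)*150 = 83 + (9 - 3*0*4)*150 = 83 + (9 + 0)*150 = 83 + 9*150 = 83 + 1350 = 1433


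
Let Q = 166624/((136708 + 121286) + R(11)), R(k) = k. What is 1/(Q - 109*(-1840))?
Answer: 258005/51745649424 ≈ 4.9860e-6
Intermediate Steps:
Q = 166624/258005 (Q = 166624/((136708 + 121286) + 11) = 166624/(257994 + 11) = 166624/258005 ≈ 0.64582)
1/(Q - 109*(-1840)) = 1/(166624/258005 - 109*(-1840)) = 1/(166624/258005 + 200560) = 1/(51745649424/258005) = 258005/51745649424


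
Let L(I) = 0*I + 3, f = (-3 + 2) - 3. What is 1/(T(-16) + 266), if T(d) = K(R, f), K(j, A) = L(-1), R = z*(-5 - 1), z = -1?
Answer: 1/269 ≈ 0.0037175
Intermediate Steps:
R = 6 (R = -(-5 - 1) = -1*(-6) = 6)
f = -4 (f = -1 - 3 = -4)
L(I) = 3 (L(I) = 0 + 3 = 3)
K(j, A) = 3
T(d) = 3
1/(T(-16) + 266) = 1/(3 + 266) = 1/269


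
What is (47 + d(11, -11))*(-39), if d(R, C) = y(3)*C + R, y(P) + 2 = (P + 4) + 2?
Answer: 741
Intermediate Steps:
y(P) = 4 + P (y(P) = -2 + ((P + 4) + 2) = -2 + ((4 + P) + 2) = -2 + (6 + P) = 4 + P)
d(R, C) = R + 7*C (d(R, C) = (4 + 3)*C + R = 7*C + R = R + 7*C)
(47 + d(11, -11))*(-39) = (47 + (11 + 7*(-11)))*(-39) = (47 + (11 - 77))*(-39) = (47 - 66)*(-39) = -19*(-39) = 741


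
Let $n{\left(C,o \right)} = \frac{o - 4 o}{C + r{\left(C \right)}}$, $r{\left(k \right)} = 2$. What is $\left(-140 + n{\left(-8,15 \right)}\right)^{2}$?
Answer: $\frac{70225}{4} \approx 17556.0$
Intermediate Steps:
$n{\left(C,o \right)} = - \frac{3 o}{2 + C}$ ($n{\left(C,o \right)} = \frac{o - 4 o}{C + 2} = \frac{\left(-3\right) o}{2 + C} = - \frac{3 o}{2 + C}$)
$\left(-140 + n{\left(-8,15 \right)}\right)^{2} = \left(-140 - \frac{45}{2 - 8}\right)^{2} = \left(-140 - \frac{45}{-6}\right)^{2} = \left(-140 - 45 \left(- \frac{1}{6}\right)\right)^{2} = \left(-140 + \frac{15}{2}\right)^{2} = \left(- \frac{265}{2}\right)^{2} = \frac{70225}{4}$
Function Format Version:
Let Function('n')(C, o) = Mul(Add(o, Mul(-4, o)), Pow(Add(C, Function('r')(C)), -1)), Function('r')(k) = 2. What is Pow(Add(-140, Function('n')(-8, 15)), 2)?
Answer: Rational(70225, 4) ≈ 17556.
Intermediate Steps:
Function('n')(C, o) = Mul(-3, o, Pow(Add(2, C), -1)) (Function('n')(C, o) = Mul(Add(o, Mul(-4, o)), Pow(Add(C, 2), -1)) = Mul(Mul(-3, o), Pow(Add(2, C), -1)) = Mul(-3, o, Pow(Add(2, C), -1)))
Pow(Add(-140, Function('n')(-8, 15)), 2) = Pow(Add(-140, Mul(-3, 15, Pow(Add(2, -8), -1))), 2) = Pow(Add(-140, Mul(-3, 15, Pow(-6, -1))), 2) = Pow(Add(-140, Mul(-3, 15, Rational(-1, 6))), 2) = Pow(Add(-140, Rational(15, 2)), 2) = Pow(Rational(-265, 2), 2) = Rational(70225, 4)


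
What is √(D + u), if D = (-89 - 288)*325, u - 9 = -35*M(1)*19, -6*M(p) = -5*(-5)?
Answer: I*√4310826/6 ≈ 346.04*I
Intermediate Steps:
M(p) = -25/6 (M(p) = -(-5)*(-5)/6 = -⅙*25 = -25/6)
u = 16679/6 (u = 9 - 35*(-25/6)*19 = 9 + (875/6)*19 = 9 + 16625/6 = 16679/6 ≈ 2779.8)
D = -122525 (D = -377*325 = -122525)
√(D + u) = √(-122525 + 16679/6) = √(-718471/6) = I*√4310826/6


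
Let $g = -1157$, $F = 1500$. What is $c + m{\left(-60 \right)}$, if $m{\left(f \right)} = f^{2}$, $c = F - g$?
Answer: $6257$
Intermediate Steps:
$c = 2657$ ($c = 1500 - -1157 = 1500 + 1157 = 2657$)
$c + m{\left(-60 \right)} = 2657 + \left(-60\right)^{2} = 2657 + 3600 = 6257$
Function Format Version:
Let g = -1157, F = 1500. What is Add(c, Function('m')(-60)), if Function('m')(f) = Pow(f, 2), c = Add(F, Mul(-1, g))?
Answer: 6257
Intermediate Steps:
c = 2657 (c = Add(1500, Mul(-1, -1157)) = Add(1500, 1157) = 2657)
Add(c, Function('m')(-60)) = Add(2657, Pow(-60, 2)) = Add(2657, 3600) = 6257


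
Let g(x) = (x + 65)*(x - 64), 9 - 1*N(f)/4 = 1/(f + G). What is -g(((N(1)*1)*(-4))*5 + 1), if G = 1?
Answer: -456202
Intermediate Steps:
N(f) = 36 - 4/(1 + f) (N(f) = 36 - 4/(f + 1) = 36 - 4/(1 + f))
g(x) = (-64 + x)*(65 + x) (g(x) = (65 + x)*(-64 + x) = (-64 + x)*(65 + x))
-g(((N(1)*1)*(-4))*5 + 1) = -(-4160 + ((((4*(8 + 9*1)/(1 + 1))*1)*(-4))*5 + 1) + ((((4*(8 + 9*1)/(1 + 1))*1)*(-4))*5 + 1)²) = -(-4160 + ((((4*(8 + 9)/2)*1)*(-4))*5 + 1) + ((((4*(8 + 9)/2)*1)*(-4))*5 + 1)²) = -(-4160 + ((((4*(½)*17)*1)*(-4))*5 + 1) + ((((4*(½)*17)*1)*(-4))*5 + 1)²) = -(-4160 + (((34*1)*(-4))*5 + 1) + (((34*1)*(-4))*5 + 1)²) = -(-4160 + ((34*(-4))*5 + 1) + ((34*(-4))*5 + 1)²) = -(-4160 + (-136*5 + 1) + (-136*5 + 1)²) = -(-4160 + (-680 + 1) + (-680 + 1)²) = -(-4160 - 679 + (-679)²) = -(-4160 - 679 + 461041) = -1*456202 = -456202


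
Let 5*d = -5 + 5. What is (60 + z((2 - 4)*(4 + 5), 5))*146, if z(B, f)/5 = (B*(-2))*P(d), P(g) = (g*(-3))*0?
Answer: 8760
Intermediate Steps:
d = 0 (d = (-5 + 5)/5 = (⅕)*0 = 0)
P(g) = 0 (P(g) = -3*g*0 = 0)
z(B, f) = 0 (z(B, f) = 5*((B*(-2))*0) = 5*(-2*B*0) = 5*0 = 0)
(60 + z((2 - 4)*(4 + 5), 5))*146 = (60 + 0)*146 = 60*146 = 8760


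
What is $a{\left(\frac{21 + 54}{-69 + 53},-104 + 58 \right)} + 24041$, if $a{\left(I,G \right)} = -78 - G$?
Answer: $24009$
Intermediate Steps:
$a{\left(\frac{21 + 54}{-69 + 53},-104 + 58 \right)} + 24041 = \left(-78 - \left(-104 + 58\right)\right) + 24041 = \left(-78 - -46\right) + 24041 = \left(-78 + 46\right) + 24041 = -32 + 24041 = 24009$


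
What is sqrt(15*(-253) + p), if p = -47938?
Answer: I*sqrt(51733) ≈ 227.45*I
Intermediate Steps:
sqrt(15*(-253) + p) = sqrt(15*(-253) - 47938) = sqrt(-3795 - 47938) = sqrt(-51733) = I*sqrt(51733)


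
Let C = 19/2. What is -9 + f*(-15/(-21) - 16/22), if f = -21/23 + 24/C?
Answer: -303546/33649 ≈ -9.0210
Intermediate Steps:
C = 19/2 (C = 19*(1/2) = 19/2 ≈ 9.5000)
f = 705/437 (f = -21/23 + 24/(19/2) = -21*1/23 + 24*(2/19) = -21/23 + 48/19 = 705/437 ≈ 1.6133)
-9 + f*(-15/(-21) - 16/22) = -9 + 705*(-15/(-21) - 16/22)/437 = -9 + 705*(-15*(-1/21) - 16*1/22)/437 = -9 + 705*(5/7 - 8/11)/437 = -9 + (705/437)*(-1/77) = -9 - 705/33649 = -303546/33649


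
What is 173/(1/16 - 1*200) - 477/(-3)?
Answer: 505873/3199 ≈ 158.13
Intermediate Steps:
173/(1/16 - 1*200) - 477/(-3) = 173/(1/16 - 200) - 477*(-1/3) = 173/(-3199/16) + 159 = 173*(-16/3199) + 159 = -2768/3199 + 159 = 505873/3199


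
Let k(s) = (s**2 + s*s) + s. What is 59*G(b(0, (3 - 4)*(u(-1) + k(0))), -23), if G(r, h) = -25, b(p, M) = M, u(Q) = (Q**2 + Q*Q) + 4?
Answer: -1475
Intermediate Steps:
u(Q) = 4 + 2*Q**2 (u(Q) = (Q**2 + Q**2) + 4 = 2*Q**2 + 4 = 4 + 2*Q**2)
k(s) = s + 2*s**2 (k(s) = (s**2 + s**2) + s = 2*s**2 + s = s + 2*s**2)
59*G(b(0, (3 - 4)*(u(-1) + k(0))), -23) = 59*(-25) = -1475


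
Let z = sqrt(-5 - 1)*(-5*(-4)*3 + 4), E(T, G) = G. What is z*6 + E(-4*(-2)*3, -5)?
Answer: -5 + 384*I*sqrt(6) ≈ -5.0 + 940.6*I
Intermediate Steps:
z = 64*I*sqrt(6) (z = sqrt(-6)*(20*3 + 4) = (I*sqrt(6))*(60 + 4) = (I*sqrt(6))*64 = 64*I*sqrt(6) ≈ 156.77*I)
z*6 + E(-4*(-2)*3, -5) = (64*I*sqrt(6))*6 - 5 = 384*I*sqrt(6) - 5 = -5 + 384*I*sqrt(6)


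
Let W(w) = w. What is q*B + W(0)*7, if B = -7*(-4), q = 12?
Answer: 336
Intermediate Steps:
B = 28
q*B + W(0)*7 = 12*28 + 0*7 = 336 + 0 = 336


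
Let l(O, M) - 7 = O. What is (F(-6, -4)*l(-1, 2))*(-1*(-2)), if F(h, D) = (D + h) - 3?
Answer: -156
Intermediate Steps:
F(h, D) = -3 + D + h
l(O, M) = 7 + O
(F(-6, -4)*l(-1, 2))*(-1*(-2)) = ((-3 - 4 - 6)*(7 - 1))*(-1*(-2)) = -13*6*2 = -78*2 = -156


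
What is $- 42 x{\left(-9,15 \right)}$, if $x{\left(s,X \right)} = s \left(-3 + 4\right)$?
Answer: $378$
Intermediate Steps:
$x{\left(s,X \right)} = s$ ($x{\left(s,X \right)} = s 1 = s$)
$- 42 x{\left(-9,15 \right)} = \left(-42\right) \left(-9\right) = 378$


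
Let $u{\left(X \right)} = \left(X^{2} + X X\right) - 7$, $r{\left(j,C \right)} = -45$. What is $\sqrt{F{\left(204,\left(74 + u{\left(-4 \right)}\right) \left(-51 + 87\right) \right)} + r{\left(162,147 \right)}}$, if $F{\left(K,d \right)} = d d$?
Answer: $3 \sqrt{1411339} \approx 3564.0$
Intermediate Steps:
$u{\left(X \right)} = -7 + 2 X^{2}$ ($u{\left(X \right)} = \left(X^{2} + X^{2}\right) - 7 = 2 X^{2} - 7 = -7 + 2 X^{2}$)
$F{\left(K,d \right)} = d^{2}$
$\sqrt{F{\left(204,\left(74 + u{\left(-4 \right)}\right) \left(-51 + 87\right) \right)} + r{\left(162,147 \right)}} = \sqrt{\left(\left(74 - \left(7 - 2 \left(-4\right)^{2}\right)\right) \left(-51 + 87\right)\right)^{2} - 45} = \sqrt{\left(\left(74 + \left(-7 + 2 \cdot 16\right)\right) 36\right)^{2} - 45} = \sqrt{\left(\left(74 + \left(-7 + 32\right)\right) 36\right)^{2} - 45} = \sqrt{\left(\left(74 + 25\right) 36\right)^{2} - 45} = \sqrt{\left(99 \cdot 36\right)^{2} - 45} = \sqrt{3564^{2} - 45} = \sqrt{12702096 - 45} = \sqrt{12702051} = 3 \sqrt{1411339}$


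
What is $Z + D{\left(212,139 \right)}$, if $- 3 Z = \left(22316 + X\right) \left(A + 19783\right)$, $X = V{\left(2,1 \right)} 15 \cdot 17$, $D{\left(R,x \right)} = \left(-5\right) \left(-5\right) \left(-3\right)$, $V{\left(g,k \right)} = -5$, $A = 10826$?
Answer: $-214681398$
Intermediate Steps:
$D{\left(R,x \right)} = -75$ ($D{\left(R,x \right)} = 25 \left(-3\right) = -75$)
$X = -1275$ ($X = \left(-5\right) 15 \cdot 17 = \left(-75\right) 17 = -1275$)
$Z = -214681323$ ($Z = - \frac{\left(22316 - 1275\right) \left(10826 + 19783\right)}{3} = - \frac{21041 \cdot 30609}{3} = \left(- \frac{1}{3}\right) 644043969 = -214681323$)
$Z + D{\left(212,139 \right)} = -214681323 - 75 = -214681398$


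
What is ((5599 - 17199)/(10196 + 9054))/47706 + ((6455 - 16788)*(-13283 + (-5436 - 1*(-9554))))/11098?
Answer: 869686313935357/101917428690 ≈ 8533.3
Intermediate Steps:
((5599 - 17199)/(10196 + 9054))/47706 + ((6455 - 16788)*(-13283 + (-5436 - 1*(-9554))))/11098 = -11600/19250*(1/47706) - 10333*(-13283 + (-5436 + 9554))*(1/11098) = -11600*1/19250*(1/47706) - 10333*(-13283 + 4118)*(1/11098) = -232/385*1/47706 - 10333*(-9165)*(1/11098) = -116/9183405 + 94701945*(1/11098) = -116/9183405 + 94701945/11098 = 869686313935357/101917428690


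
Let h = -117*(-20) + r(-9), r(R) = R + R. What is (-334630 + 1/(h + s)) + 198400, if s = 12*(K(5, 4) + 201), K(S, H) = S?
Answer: -653086619/4794 ≈ -1.3623e+5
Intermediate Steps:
r(R) = 2*R
h = 2322 (h = -117*(-20) + 2*(-9) = 2340 - 18 = 2322)
s = 2472 (s = 12*(5 + 201) = 12*206 = 2472)
(-334630 + 1/(h + s)) + 198400 = (-334630 + 1/(2322 + 2472)) + 198400 = (-334630 + 1/4794) + 198400 = -1604216219/4794 + 198400 = -653086619/4794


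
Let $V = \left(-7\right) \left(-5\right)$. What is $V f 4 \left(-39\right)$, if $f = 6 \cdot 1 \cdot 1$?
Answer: $-32760$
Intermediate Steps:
$f = 6$ ($f = 6 \cdot 1 = 6$)
$V = 35$
$V f 4 \left(-39\right) = 35 \cdot 6 \cdot 4 \left(-39\right) = 35 \cdot 24 \left(-39\right) = 840 \left(-39\right) = -32760$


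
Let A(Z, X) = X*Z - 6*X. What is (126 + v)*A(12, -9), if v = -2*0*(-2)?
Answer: -6804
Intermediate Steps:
A(Z, X) = -6*X + X*Z
v = 0 (v = 0*(-2) = 0)
(126 + v)*A(12, -9) = (126 + 0)*(-9*(-6 + 12)) = 126*(-9*6) = 126*(-54) = -6804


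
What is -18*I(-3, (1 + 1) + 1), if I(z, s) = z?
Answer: 54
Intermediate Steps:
-18*I(-3, (1 + 1) + 1) = -18*(-3) = 54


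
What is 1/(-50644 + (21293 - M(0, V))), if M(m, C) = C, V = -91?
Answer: -1/29260 ≈ -3.4176e-5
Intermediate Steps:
1/(-50644 + (21293 - M(0, V))) = 1/(-50644 + (21293 - 1*(-91))) = 1/(-50644 + (21293 + 91)) = 1/(-50644 + 21384) = 1/(-29260) = -1/29260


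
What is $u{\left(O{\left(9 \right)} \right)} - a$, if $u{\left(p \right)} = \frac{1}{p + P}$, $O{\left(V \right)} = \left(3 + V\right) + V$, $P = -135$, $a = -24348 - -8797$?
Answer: $\frac{1772813}{114} \approx 15551.0$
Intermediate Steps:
$a = -15551$ ($a = -24348 + 8797 = -15551$)
$O{\left(V \right)} = 3 + 2 V$
$u{\left(p \right)} = \frac{1}{-135 + p}$ ($u{\left(p \right)} = \frac{1}{p - 135} = \frac{1}{-135 + p}$)
$u{\left(O{\left(9 \right)} \right)} - a = \frac{1}{-135 + \left(3 + 2 \cdot 9\right)} - -15551 = \frac{1}{-135 + \left(3 + 18\right)} + 15551 = \frac{1}{-135 + 21} + 15551 = \frac{1}{-114} + 15551 = - \frac{1}{114} + 15551 = \frac{1772813}{114}$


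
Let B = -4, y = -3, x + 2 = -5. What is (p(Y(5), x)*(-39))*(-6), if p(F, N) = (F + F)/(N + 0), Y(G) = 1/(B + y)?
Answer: 468/49 ≈ 9.5510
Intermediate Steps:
x = -7 (x = -2 - 5 = -7)
Y(G) = -⅐ (Y(G) = 1/(-4 - 3) = 1/(-7) = -⅐)
p(F, N) = 2*F/N (p(F, N) = (2*F)/N = 2*F/N)
(p(Y(5), x)*(-39))*(-6) = ((2*(-⅐)/(-7))*(-39))*(-6) = ((2*(-⅐)*(-⅐))*(-39))*(-6) = ((2/49)*(-39))*(-6) = -78/49*(-6) = 468/49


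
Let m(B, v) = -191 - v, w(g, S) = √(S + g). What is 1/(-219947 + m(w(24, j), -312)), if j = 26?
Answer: -1/219826 ≈ -4.5491e-6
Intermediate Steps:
1/(-219947 + m(w(24, j), -312)) = 1/(-219947 + (-191 - 1*(-312))) = 1/(-219947 + (-191 + 312)) = 1/(-219947 + 121) = 1/(-219826) = -1/219826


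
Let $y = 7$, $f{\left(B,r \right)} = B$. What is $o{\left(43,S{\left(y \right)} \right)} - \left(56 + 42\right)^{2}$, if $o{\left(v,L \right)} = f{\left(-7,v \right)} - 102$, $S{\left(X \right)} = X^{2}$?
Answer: $-9713$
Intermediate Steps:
$o{\left(v,L \right)} = -109$ ($o{\left(v,L \right)} = -7 - 102 = -109$)
$o{\left(43,S{\left(y \right)} \right)} - \left(56 + 42\right)^{2} = -109 - \left(56 + 42\right)^{2} = -109 - 98^{2} = -109 - 9604 = -9713$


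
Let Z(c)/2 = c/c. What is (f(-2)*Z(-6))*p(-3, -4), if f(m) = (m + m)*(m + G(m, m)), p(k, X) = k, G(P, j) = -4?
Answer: -144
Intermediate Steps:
Z(c) = 2 (Z(c) = 2*(c/c) = 2*1 = 2)
f(m) = 2*m*(-4 + m) (f(m) = (m + m)*(m - 4) = (2*m)*(-4 + m) = 2*m*(-4 + m))
(f(-2)*Z(-6))*p(-3, -4) = ((2*(-2)*(-4 - 2))*2)*(-3) = ((2*(-2)*(-6))*2)*(-3) = (24*2)*(-3) = 48*(-3) = -144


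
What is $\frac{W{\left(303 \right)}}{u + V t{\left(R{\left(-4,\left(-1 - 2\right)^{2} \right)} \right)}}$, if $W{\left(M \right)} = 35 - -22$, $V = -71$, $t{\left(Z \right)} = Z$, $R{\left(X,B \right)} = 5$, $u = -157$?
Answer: $- \frac{57}{512} \approx -0.11133$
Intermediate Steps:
$W{\left(M \right)} = 57$ ($W{\left(M \right)} = 35 + 22 = 57$)
$\frac{W{\left(303 \right)}}{u + V t{\left(R{\left(-4,\left(-1 - 2\right)^{2} \right)} \right)}} = \frac{57}{-157 - 355} = \frac{57}{-512} = 57 \left(- \frac{1}{512}\right) = - \frac{57}{512}$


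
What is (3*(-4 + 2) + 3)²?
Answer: 9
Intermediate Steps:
(3*(-4 + 2) + 3)² = (3*(-2) + 3)² = (-6 + 3)² = (-3)² = 9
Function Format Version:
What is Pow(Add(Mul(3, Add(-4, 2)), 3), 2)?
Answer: 9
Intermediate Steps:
Pow(Add(Mul(3, Add(-4, 2)), 3), 2) = Pow(Add(Mul(3, -2), 3), 2) = Pow(Add(-6, 3), 2) = Pow(-3, 2) = 9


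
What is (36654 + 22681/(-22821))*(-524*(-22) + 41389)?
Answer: 14754287124667/7607 ≈ 1.9396e+9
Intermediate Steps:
(36654 + 22681/(-22821))*(-524*(-22) + 41389) = (36654 + 22681*(-1/22821))*(11528 + 41389) = (36654 - 22681/22821)*52917 = (836458253/22821)*52917 = 14754287124667/7607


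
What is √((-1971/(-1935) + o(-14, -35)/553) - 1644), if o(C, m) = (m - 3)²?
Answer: I*√23188307406635/118895 ≈ 40.501*I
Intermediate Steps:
o(C, m) = (-3 + m)²
√((-1971/(-1935) + o(-14, -35)/553) - 1644) = √((-1971/(-1935) + (-3 - 35)²/553) - 1644) = √((-1971*(-1/1935) + (-38)²*(1/553)) - 1644) = √((219/215 + 1444*(1/553)) - 1644) = √((219/215 + 1444/553) - 1644) = √(431567/118895 - 1644) = √(-195031813/118895) = I*√23188307406635/118895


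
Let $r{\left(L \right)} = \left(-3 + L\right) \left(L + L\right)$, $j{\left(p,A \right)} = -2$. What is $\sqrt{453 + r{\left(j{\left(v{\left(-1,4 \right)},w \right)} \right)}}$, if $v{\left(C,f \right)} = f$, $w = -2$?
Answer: $\sqrt{473} \approx 21.749$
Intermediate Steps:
$r{\left(L \right)} = 2 L \left(-3 + L\right)$ ($r{\left(L \right)} = \left(-3 + L\right) 2 L = 2 L \left(-3 + L\right)$)
$\sqrt{453 + r{\left(j{\left(v{\left(-1,4 \right)},w \right)} \right)}} = \sqrt{453 + 2 \left(-2\right) \left(-3 - 2\right)} = \sqrt{453 + 2 \left(-2\right) \left(-5\right)} = \sqrt{453 + 20} = \sqrt{473}$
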